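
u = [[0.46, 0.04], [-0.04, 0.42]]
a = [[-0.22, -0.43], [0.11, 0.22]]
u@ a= [[-0.1, -0.19], [0.06, 0.11]]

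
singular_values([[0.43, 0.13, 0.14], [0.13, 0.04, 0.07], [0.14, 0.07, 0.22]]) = [0.54, 0.15, 0.0]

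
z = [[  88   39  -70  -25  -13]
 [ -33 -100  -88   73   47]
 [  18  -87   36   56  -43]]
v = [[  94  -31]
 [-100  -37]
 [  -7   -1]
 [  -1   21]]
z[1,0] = -33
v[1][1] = -37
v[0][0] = 94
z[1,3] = 73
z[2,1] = -87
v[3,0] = -1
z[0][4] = -13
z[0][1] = 39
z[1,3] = 73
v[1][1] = -37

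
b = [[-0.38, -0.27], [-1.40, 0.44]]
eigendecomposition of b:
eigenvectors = [[-0.63,0.23], [-0.77,-0.97]]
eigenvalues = [-0.71, 0.77]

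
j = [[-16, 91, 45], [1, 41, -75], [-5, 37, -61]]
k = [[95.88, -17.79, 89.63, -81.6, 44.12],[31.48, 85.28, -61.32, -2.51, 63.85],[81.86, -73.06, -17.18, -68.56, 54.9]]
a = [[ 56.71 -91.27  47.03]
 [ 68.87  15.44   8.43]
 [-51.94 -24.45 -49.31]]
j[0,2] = 45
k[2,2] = -17.18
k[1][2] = -61.32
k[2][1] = -73.06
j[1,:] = [1, 41, -75]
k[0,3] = -81.6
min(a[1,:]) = 8.43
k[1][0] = 31.48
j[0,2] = 45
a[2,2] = -49.31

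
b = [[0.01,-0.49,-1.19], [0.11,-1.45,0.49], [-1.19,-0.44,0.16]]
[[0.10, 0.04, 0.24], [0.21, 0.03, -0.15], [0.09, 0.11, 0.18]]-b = [[0.09, 0.53, 1.43],[0.1, 1.48, -0.64],[1.28, 0.55, 0.02]]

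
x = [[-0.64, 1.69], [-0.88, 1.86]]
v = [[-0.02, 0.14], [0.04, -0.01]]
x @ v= [[0.08, -0.11], [0.09, -0.14]]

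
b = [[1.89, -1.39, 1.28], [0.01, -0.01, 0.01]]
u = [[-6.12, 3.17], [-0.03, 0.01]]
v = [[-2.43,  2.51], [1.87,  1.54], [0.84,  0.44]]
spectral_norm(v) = 3.52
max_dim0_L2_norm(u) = 6.12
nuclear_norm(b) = 2.68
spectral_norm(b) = 2.67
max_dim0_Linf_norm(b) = 1.89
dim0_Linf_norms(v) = [2.43, 2.51]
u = b @ v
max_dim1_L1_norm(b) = 4.56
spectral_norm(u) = 6.89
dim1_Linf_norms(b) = [1.89, 0.01]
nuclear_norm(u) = 6.90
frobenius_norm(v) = 4.36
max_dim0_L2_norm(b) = 1.89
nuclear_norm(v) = 6.08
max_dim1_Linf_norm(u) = 6.12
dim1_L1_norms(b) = [4.56, 0.03]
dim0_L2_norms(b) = [1.89, 1.39, 1.28]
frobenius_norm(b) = 2.67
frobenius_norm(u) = 6.89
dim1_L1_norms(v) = [4.94, 3.41, 1.28]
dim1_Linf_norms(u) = [6.12, 0.03]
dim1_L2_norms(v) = [3.49, 2.42, 0.95]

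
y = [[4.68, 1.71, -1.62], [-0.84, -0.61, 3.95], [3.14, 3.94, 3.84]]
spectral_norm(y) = 7.10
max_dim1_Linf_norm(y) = 4.68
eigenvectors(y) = [[0.31+0.00j, -0.43+0.14j, (-0.43-0.14j)],[-0.86+0.00j, 0.55-0.05j, (0.55+0.05j)],[0.40+0.00j, (0.7+0j), (0.7-0j)]]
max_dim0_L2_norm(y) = 5.74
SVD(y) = [[-0.52, 0.64, -0.56], [-0.08, -0.69, -0.72], [-0.85, -0.33, 0.41]] @ diag([7.101854807668389, 5.653282991958427, 1.3652654333978294]) @ [[-0.71, -0.59, -0.38], [0.45, 0.04, -0.89], [-0.54, 0.81, -0.24]]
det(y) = -54.81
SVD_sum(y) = [[2.64, 2.19, 1.42], [0.40, 0.33, 0.21], [4.28, 3.56, 2.31]] + [[1.62, 0.14, -3.23],  [-1.76, -0.15, 3.5],  [-0.84, -0.07, 1.66]] + [[0.42, -0.62, 0.18], [0.53, -0.79, 0.23], [-0.31, 0.46, -0.13]]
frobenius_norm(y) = 9.18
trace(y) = 7.91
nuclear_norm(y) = 14.12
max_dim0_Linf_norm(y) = 4.68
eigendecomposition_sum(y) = [[(0.26+0j), (0.69+0j), (-0.39-0j)],  [-0.73-0.00j, -1.92-0.00j, (1.07+0j)],  [(0.34+0j), (0.9+0j), -0.50-0.00j]] + [[2.21+9.87j, (0.51+4.79j), -0.62+2.61j], [-0.06-12.54j, (0.65-5.93j), (1.44-3j)], [(1.4-15.82j), (1.52-7.4j), (2.17-3.61j)]] + [[2.21-9.87j, (0.51-4.79j), (-0.62-2.61j)], [(-0.06+12.54j), (0.65+5.93j), 1.44+3.00j], [(1.4+15.82j), (1.52+7.4j), 2.17+3.61j]]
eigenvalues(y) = [(-2.16+0j), (5.03+0.32j), (5.03-0.32j)]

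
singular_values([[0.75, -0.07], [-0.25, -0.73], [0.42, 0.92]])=[1.3, 0.71]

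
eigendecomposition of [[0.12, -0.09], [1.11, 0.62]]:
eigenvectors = [[0.22-0.17j, 0.22+0.17j], [(-0.96+0j), -0.96-0.00j]]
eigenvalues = [(0.37+0.19j), (0.37-0.19j)]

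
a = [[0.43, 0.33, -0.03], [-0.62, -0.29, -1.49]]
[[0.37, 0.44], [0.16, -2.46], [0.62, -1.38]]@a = [[-0.11,  -0.01,  -0.67], [1.59,  0.77,  3.66], [1.12,  0.6,  2.04]]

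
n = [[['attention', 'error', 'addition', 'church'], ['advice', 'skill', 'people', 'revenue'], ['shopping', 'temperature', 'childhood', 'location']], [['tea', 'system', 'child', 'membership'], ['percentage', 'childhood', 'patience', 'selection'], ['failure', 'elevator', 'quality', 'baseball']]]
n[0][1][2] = 'people'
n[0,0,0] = 'attention'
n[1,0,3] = 'membership'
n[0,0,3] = 'church'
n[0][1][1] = 'skill'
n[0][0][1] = 'error'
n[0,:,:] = [['attention', 'error', 'addition', 'church'], ['advice', 'skill', 'people', 'revenue'], ['shopping', 'temperature', 'childhood', 'location']]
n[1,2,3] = 'baseball'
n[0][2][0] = 'shopping'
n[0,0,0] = 'attention'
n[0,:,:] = [['attention', 'error', 'addition', 'church'], ['advice', 'skill', 'people', 'revenue'], ['shopping', 'temperature', 'childhood', 'location']]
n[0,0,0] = 'attention'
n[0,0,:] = ['attention', 'error', 'addition', 'church']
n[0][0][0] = 'attention'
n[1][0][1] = 'system'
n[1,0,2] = 'child'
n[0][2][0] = 'shopping'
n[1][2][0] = 'failure'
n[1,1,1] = 'childhood'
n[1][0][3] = 'membership'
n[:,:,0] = [['attention', 'advice', 'shopping'], ['tea', 'percentage', 'failure']]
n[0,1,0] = 'advice'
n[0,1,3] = 'revenue'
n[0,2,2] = 'childhood'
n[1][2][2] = 'quality'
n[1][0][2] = 'child'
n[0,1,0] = 'advice'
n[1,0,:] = ['tea', 'system', 'child', 'membership']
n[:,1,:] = [['advice', 'skill', 'people', 'revenue'], ['percentage', 'childhood', 'patience', 'selection']]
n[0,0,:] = ['attention', 'error', 'addition', 'church']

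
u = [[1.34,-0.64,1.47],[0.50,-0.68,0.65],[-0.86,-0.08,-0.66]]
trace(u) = 0.00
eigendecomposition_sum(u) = [[(0.73+0.02j), -0.42+0.32j, 0.78-0.29j],  [0.15+0.18j, -0.17-0.04j, 0.24+0.13j],  [(-0.53+0.36j), (0.14-0.44j), (-0.42+0.61j)]] + [[0.73-0.02j, -0.42-0.32j, 0.78+0.29j], [0.15-0.18j, -0.17+0.04j, 0.24-0.13j], [-0.53-0.36j, 0.14+0.44j, (-0.42-0.61j)]] + [[(-0.11+0j), 0.19-0.00j, (-0.09+0j)], [(0.2-0j), -0.34+0.00j, (0.17-0j)], [0.21-0.00j, (-0.36+0j), 0.18-0.00j]]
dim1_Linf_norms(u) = [1.47, 0.68, 0.86]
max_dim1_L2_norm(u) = 2.09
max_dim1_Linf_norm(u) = 1.47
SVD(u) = [[-0.83, -0.03, 0.56],[-0.39, -0.68, -0.62],[0.4, -0.73, 0.56]] @ diag([2.514719418844724, 0.5951877791093945, 0.06736283904409213]) @ [[-0.66,0.30,-0.69],[0.42,0.91,-0.0],[-0.63,0.29,0.72]]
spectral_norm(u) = 2.51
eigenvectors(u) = [[0.73+0.00j, 0.73-0.00j, (-0.36+0j)], [(0.16+0.18j), (0.16-0.18j), 0.64+0.00j], [-0.53+0.37j, (-0.53-0.37j), 0.68+0.00j]]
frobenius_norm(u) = 2.59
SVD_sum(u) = [[1.37, -0.64, 1.44],[0.65, -0.3, 0.68],[-0.65, 0.30, -0.69]] + [[-0.01, -0.01, 0.0], [-0.17, -0.37, 0.0], [-0.18, -0.39, 0.0]] + [[-0.02,0.01,0.03], [0.03,-0.01,-0.03], [-0.02,0.01,0.03]]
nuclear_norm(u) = 3.18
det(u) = -0.10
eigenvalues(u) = [(0.14+0.59j), (0.14-0.59j), (-0.28+0j)]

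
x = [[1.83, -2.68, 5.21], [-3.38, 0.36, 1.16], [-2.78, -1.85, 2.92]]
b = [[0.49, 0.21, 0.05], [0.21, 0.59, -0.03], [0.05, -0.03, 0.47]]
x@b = [[0.59, -1.35, 2.62],[-1.52, -0.53, 0.37],[-1.60, -1.76, 1.29]]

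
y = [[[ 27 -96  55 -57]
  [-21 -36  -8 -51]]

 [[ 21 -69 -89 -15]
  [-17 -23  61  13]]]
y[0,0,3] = -57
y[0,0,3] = -57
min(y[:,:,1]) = -96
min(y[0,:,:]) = -96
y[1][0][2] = -89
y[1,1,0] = -17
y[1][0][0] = 21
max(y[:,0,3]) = -15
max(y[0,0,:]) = 55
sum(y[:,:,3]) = -110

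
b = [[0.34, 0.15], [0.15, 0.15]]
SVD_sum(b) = [[0.32, 0.18], [0.18, 0.10]] + [[0.02, -0.03], [-0.03, 0.05]]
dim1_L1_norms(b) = [0.49, 0.3]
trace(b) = 0.49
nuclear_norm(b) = 0.49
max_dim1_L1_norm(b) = 0.49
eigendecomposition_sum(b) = [[0.32, 0.18], [0.18, 0.10]] + [[0.02,  -0.03], [-0.03,  0.05]]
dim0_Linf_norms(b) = [0.34, 0.15]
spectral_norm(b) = 0.42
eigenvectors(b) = [[0.88, -0.48],[0.48, 0.88]]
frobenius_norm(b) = 0.43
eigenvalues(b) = [0.42, 0.07]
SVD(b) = [[-0.88,-0.48], [-0.48,0.88]] @ diag([0.4225528090456471, 0.06744719095435296]) @ [[-0.88, -0.48], [-0.48, 0.88]]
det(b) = 0.03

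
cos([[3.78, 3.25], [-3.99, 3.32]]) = [[-16.24,6.53], [-8.01,-17.16]]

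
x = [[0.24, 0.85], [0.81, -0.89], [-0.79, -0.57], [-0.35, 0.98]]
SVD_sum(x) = [[-0.2, 0.72], [0.29, -1.04], [0.09, -0.32], [-0.28, 1.00]] + [[0.44,0.13], [0.52,0.15], [-0.88,-0.25], [-0.07,-0.02]]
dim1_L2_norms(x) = [0.88, 1.2, 0.97, 1.04]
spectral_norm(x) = 1.71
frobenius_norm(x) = 2.06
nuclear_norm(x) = 2.87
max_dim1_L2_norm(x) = 1.2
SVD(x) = [[0.44, 0.4], [-0.63, 0.46], [-0.20, -0.79], [0.61, -0.06]] @ diag([1.7073998160450075, 1.159735257793551]) @ [[-0.27, 0.96], [0.96, 0.27]]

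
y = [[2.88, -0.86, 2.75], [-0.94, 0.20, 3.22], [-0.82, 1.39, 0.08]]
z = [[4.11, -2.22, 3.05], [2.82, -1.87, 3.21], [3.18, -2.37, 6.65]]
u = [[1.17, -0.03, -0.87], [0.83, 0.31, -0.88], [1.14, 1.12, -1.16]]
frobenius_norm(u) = 2.75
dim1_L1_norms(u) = [2.07, 2.02, 3.42]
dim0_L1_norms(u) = [3.14, 1.46, 2.91]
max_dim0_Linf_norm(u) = 1.17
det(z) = -3.12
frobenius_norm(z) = 10.62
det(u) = 0.23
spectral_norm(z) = 10.40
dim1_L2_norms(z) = [5.58, 4.66, 7.74]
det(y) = -13.78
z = u @ y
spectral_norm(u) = 2.65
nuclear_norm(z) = 12.68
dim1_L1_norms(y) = [6.49, 4.36, 2.29]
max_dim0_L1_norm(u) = 3.14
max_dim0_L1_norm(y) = 6.05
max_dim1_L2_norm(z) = 7.74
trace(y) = 3.16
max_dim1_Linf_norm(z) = 6.65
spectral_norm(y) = 4.55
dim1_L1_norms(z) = [9.38, 7.9, 12.2]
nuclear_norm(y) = 8.53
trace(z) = 8.89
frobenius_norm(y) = 5.52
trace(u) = 0.32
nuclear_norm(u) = 3.51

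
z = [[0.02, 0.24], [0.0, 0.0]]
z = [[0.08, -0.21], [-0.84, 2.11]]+[[-0.06, 0.45], [0.84, -2.11]]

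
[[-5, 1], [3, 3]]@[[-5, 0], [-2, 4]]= [[23, 4], [-21, 12]]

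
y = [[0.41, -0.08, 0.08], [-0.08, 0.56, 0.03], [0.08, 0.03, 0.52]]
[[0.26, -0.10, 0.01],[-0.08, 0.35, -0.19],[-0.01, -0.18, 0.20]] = y@[[0.64, -0.05, -0.12], [-0.05, 0.63, -0.37], [-0.12, -0.37, 0.42]]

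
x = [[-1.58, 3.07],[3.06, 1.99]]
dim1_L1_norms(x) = [4.65, 5.05]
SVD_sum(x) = [[0.93, 1.67],[1.58, 2.82]] + [[-2.51, 1.4], [1.48, -0.83]]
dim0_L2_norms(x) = [3.44, 3.66]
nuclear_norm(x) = 7.09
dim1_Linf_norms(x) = [3.07, 3.06]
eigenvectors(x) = [[-0.87, -0.5], [0.5, -0.87]]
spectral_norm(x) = 3.75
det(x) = -12.54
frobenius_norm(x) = 5.02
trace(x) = 0.41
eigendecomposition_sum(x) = [[-2.51,1.45], [1.44,-0.83]] + [[0.93,1.62], [1.62,2.82]]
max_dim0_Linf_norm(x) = 3.07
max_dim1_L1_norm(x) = 5.05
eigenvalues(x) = [-3.34, 3.75]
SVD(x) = [[0.51,0.86], [0.86,-0.51]] @ diag([3.751953973106321, 3.341832040018123]) @ [[0.49, 0.87], [-0.87, 0.49]]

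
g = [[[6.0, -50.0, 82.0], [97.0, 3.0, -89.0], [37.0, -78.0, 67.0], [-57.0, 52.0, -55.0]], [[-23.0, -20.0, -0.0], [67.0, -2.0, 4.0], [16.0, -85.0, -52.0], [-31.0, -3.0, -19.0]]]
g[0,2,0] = 37.0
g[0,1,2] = -89.0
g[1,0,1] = -20.0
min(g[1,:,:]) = -85.0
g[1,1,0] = 67.0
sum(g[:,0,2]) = 82.0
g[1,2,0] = 16.0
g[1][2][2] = -52.0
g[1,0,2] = -0.0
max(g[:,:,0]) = 97.0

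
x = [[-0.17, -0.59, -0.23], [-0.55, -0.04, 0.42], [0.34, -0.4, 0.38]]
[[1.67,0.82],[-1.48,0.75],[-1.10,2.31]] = x @ [[-0.24,  0.8], [-1.22,  -2.63], [-3.96,  2.59]]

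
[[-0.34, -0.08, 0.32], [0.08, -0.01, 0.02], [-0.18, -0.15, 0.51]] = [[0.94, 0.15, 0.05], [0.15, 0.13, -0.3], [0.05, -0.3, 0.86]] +[[-1.28, -0.23, 0.27], [-0.07, -0.14, 0.32], [-0.23, 0.15, -0.35]]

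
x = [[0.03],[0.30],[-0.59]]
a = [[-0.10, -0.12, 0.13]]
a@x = [[-0.12]]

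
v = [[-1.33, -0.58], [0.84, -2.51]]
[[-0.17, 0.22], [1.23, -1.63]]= v @ [[0.3, -0.39], [-0.39, 0.52]]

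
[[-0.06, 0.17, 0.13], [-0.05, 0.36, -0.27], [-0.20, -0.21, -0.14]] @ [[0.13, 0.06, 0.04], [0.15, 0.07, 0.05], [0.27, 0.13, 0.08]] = [[0.05, 0.03, 0.02], [-0.03, -0.01, -0.01], [-0.1, -0.04, -0.03]]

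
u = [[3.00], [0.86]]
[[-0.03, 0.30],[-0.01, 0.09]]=u@ [[-0.01,0.1]]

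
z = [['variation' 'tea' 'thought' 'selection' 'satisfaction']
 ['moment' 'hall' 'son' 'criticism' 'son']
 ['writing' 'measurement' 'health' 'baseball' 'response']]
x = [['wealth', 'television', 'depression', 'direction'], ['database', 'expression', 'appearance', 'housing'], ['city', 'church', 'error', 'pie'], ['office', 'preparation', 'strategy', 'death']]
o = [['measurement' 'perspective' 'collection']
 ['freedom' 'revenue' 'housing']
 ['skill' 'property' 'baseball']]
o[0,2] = 'collection'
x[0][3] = 'direction'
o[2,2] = 'baseball'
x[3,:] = ['office', 'preparation', 'strategy', 'death']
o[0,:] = ['measurement', 'perspective', 'collection']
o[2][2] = 'baseball'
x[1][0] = 'database'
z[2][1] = 'measurement'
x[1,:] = ['database', 'expression', 'appearance', 'housing']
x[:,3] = ['direction', 'housing', 'pie', 'death']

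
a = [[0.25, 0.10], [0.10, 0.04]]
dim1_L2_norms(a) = [0.27, 0.11]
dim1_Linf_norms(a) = [0.25, 0.1]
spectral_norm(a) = 0.29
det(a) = -0.00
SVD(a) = [[-0.93, -0.37], [-0.37, 0.93]] @ diag([0.29000000000000004, 5.135692882677073e-18]) @ [[-0.93, -0.37],  [0.37, -0.93]]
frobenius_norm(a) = 0.29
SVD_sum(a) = [[0.25,0.1], [0.10,0.04]] + [[-0.0, 0.00],[0.0, -0.00]]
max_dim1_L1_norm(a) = 0.35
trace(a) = 0.29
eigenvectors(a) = [[0.93, -0.37], [0.37, 0.93]]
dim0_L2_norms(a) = [0.27, 0.11]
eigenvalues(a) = [0.29, -0.0]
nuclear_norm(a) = 0.29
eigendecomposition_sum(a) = [[0.25, 0.1], [0.10, 0.04]] + [[-0.00, 0.0], [0.00, -0.0]]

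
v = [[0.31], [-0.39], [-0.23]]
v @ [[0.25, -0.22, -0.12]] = [[0.08, -0.07, -0.04], [-0.1, 0.09, 0.05], [-0.06, 0.05, 0.03]]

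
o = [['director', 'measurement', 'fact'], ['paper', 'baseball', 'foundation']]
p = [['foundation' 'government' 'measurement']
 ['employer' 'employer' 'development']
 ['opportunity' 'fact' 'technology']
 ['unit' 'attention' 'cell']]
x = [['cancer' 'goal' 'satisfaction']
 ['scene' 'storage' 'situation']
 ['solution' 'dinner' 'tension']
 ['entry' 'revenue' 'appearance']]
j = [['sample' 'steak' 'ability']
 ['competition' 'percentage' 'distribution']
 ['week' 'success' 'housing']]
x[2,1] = 'dinner'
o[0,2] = 'fact'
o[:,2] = ['fact', 'foundation']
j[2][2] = 'housing'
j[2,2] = 'housing'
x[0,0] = 'cancer'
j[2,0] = 'week'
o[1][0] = 'paper'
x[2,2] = 'tension'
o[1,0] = 'paper'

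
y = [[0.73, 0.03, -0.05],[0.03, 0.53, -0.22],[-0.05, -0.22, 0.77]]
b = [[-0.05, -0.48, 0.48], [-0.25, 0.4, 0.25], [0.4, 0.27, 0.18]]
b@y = [[-0.07, -0.36, 0.48], [-0.18, 0.15, 0.12], [0.29, 0.12, 0.06]]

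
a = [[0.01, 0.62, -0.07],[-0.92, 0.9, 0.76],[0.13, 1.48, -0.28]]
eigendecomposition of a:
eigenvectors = [[-0.30, -0.68, 0.34],[-0.67, -0.08, -0.25],[-0.68, -0.73, 0.91]]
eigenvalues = [1.25, 0.01, -0.64]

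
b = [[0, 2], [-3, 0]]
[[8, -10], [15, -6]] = b @ [[-5, 2], [4, -5]]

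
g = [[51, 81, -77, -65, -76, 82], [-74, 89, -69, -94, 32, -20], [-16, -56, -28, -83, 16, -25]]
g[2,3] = -83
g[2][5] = -25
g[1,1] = 89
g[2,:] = [-16, -56, -28, -83, 16, -25]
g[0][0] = 51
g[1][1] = 89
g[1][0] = -74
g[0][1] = 81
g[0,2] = -77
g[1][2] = -69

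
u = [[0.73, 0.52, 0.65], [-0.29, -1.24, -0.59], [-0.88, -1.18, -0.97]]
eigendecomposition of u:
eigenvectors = [[0.32, -0.75, -0.52], [-0.66, -0.12, -0.27], [-0.68, 0.66, 0.81]]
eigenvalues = [-1.7, 0.24, -0.02]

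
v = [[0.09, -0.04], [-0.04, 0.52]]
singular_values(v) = [0.52, 0.09]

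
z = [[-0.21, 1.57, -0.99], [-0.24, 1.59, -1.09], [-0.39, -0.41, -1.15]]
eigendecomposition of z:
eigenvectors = [[0.28,0.95,-0.69],[0.35,-0.06,-0.70],[0.90,-0.30,0.2]]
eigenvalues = [-1.43, -0.0, 1.66]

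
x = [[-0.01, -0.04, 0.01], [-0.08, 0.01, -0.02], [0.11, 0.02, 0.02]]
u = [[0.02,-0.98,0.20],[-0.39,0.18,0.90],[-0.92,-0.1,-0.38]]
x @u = [[0.01,0.00,-0.04],[0.01,0.08,0.00],[-0.02,-0.11,0.03]]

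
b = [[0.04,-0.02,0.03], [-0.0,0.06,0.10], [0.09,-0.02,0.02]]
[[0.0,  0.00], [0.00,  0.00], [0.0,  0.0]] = b @ [[-0.00, -0.00], [0.0, 0.00], [-0.0, -0.00]]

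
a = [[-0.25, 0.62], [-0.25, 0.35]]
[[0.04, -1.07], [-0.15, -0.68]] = a @ [[1.58,  0.69], [0.70,  -1.45]]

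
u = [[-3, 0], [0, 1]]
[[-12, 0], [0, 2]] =u @[[4, 0], [0, 2]]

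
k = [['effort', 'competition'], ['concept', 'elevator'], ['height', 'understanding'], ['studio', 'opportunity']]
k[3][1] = 'opportunity'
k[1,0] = 'concept'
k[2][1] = 'understanding'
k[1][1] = 'elevator'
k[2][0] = 'height'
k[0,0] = 'effort'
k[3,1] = 'opportunity'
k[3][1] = 'opportunity'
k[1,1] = 'elevator'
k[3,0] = 'studio'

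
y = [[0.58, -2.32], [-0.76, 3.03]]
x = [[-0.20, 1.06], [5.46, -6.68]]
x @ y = [[-0.92, 3.68], [8.24, -32.91]]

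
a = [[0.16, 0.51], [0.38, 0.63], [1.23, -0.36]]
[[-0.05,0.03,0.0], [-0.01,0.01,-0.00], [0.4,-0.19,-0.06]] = a @ [[0.27, -0.13, -0.04],  [-0.18, 0.09, 0.02]]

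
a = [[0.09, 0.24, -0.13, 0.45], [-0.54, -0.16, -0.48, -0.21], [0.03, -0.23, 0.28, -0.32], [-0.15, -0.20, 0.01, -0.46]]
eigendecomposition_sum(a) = [[-0.17, 0.05, -0.26, -0.0], [-0.12, 0.03, -0.18, -0.0], [0.27, -0.07, 0.42, 0.0], [0.07, -0.02, 0.11, 0.00]] + [[-0.0, -0.00, -0.0, -0.00], [0.00, 0.00, 0.00, 0.0], [0.00, 0.00, 0.0, 0.0], [-0.0, -0.00, -0.0, -0.00]] + [[-0.87, -0.41, -0.60, -0.49], [-0.52, -0.24, -0.36, -0.29], [0.46, 0.21, 0.32, 0.26], [1.02, 0.48, 0.7, 0.57]] + [[1.13, 0.6, 0.73, 0.94],[0.1, 0.05, 0.06, 0.08],[-0.70, -0.37, -0.45, -0.58],[-1.24, -0.66, -0.8, -1.03]]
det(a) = -0.00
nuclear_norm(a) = 1.74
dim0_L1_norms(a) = [0.81, 0.83, 0.9, 1.44]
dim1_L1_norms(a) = [0.91, 1.39, 0.86, 0.82]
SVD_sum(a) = [[0.22, 0.2, 0.06, 0.36], [-0.26, -0.23, -0.07, -0.42], [-0.14, -0.12, -0.04, -0.22], [-0.24, -0.22, -0.07, -0.38]] + [[-0.13,0.04,-0.20,0.09],[-0.27,0.09,-0.42,0.19],[0.19,-0.07,0.30,-0.14],[0.06,-0.02,0.1,-0.05]] + [[-0.00, -0.01, 0.0, 0.0], [-0.01, -0.02, 0.01, 0.01], [-0.03, -0.04, 0.02, 0.03], [0.02, 0.04, -0.02, -0.03]] + [[-0.0,0.0,0.0,-0.00],[-0.0,0.00,0.00,-0.00],[-0.00,0.0,0.0,-0.00],[-0.00,0.00,0.0,-0.00]]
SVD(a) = [[-0.51, -0.35, -0.09, 0.78], [0.59, -0.75, -0.3, 0.01], [0.31, 0.53, -0.7, 0.37], [0.54, 0.18, 0.65, 0.50]] @ diag([0.9261003493255022, 0.7208249750502682, 0.09137075005089455, 0.0009404031583509936]) @ [[-0.47,  -0.43,  -0.13,  -0.76], [0.50,  -0.17,  0.77,  -0.35], [0.40,  0.64,  -0.37,  -0.54], [-0.61,  0.61,  0.5,  -0.06]]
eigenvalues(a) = [0.28, -0.0, -0.23, -0.3]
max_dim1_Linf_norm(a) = 0.54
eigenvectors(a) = [[-0.49, -0.60, -0.58, -0.62], [-0.35, 0.63, -0.35, -0.05], [0.78, 0.50, 0.3, 0.39], [0.2, -0.07, 0.68, 0.68]]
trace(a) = -0.25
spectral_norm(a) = 0.93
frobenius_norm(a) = 1.18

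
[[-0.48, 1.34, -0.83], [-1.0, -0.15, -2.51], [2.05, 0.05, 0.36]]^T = [[-0.48, -1.0, 2.05],[1.34, -0.15, 0.05],[-0.83, -2.51, 0.36]]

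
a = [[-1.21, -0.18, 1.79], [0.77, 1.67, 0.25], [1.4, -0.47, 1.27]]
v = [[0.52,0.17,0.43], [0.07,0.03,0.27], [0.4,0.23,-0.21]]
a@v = [[0.07, 0.20, -0.94], [0.62, 0.24, 0.73], [1.2, 0.52, 0.21]]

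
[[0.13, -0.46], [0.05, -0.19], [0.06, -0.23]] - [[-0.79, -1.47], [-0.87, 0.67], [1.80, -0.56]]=[[0.92,  1.01], [0.92,  -0.86], [-1.74,  0.33]]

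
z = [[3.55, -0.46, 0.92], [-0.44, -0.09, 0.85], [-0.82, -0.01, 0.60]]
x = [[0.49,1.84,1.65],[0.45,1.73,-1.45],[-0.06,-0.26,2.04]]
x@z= [[-0.42,-0.41,3.00], [2.03,-0.35,1.01], [-1.77,0.03,0.95]]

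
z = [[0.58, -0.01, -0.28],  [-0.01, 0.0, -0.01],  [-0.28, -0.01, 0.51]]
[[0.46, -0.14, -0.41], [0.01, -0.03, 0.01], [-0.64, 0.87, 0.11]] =z @ [[0.36, 0.74, -0.84], [3.36, -1.47, -0.76], [-1.0, 2.08, -0.26]]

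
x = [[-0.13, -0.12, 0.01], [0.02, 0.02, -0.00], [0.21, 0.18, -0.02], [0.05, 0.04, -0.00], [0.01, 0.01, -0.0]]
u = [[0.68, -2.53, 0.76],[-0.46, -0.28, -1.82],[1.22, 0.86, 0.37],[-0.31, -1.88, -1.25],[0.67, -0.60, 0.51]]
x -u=[[-0.81, 2.41, -0.75], [0.48, 0.3, 1.82], [-1.01, -0.68, -0.39], [0.36, 1.92, 1.25], [-0.66, 0.61, -0.51]]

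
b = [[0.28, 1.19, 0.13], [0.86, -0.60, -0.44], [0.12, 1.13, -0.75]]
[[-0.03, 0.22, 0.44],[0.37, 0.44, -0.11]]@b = [[0.23, 0.33, -0.43],[0.47, 0.05, -0.06]]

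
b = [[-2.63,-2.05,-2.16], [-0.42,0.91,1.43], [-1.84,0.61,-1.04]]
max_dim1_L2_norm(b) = 3.97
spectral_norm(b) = 4.37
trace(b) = -2.76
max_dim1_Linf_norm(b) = 2.63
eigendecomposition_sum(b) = [[-2.84, -1.01, -1.67], [0.33, 0.12, 0.19], [-1.93, -0.68, -1.13]] + [[-0.11, -0.16, 0.13], [-0.30, -0.44, 0.37], [0.36, 0.54, -0.45]] + [[0.32, -0.88, -0.62], [-0.45, 1.23, 0.87], [-0.28, 0.76, 0.54]]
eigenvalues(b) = [-3.86, -0.99, 2.09]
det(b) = 8.01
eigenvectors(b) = [[0.82,0.22,0.52], [-0.09,0.62,-0.73], [0.56,-0.75,-0.45]]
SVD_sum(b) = [[-2.67,-1.64,-2.39], [0.65,0.4,0.58], [-1.10,-0.68,-0.98]] + [[0.17, -0.17, -0.07],  [-0.86, 0.9, 0.34],  [-0.92, 0.96, 0.36]] + [[-0.12, -0.23, 0.30],[-0.21, -0.39, 0.51],[0.18, 0.33, -0.42]]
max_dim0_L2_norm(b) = 3.24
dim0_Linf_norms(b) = [2.63, 2.05, 2.16]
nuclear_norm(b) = 7.24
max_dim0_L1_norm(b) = 4.89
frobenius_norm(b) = 4.87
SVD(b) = [[-0.9, 0.13, -0.41], [0.22, -0.68, -0.70], [-0.37, -0.72, 0.58]] @ diag([4.372918717217381, 1.9042501137363002, 0.9618281535415631]) @ [[0.68, 0.42, 0.61],[0.67, -0.70, -0.26],[0.31, 0.58, -0.75]]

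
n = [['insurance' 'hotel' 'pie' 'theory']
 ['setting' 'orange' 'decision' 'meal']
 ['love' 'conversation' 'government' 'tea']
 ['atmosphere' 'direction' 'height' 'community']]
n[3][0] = 'atmosphere'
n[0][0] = 'insurance'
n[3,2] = 'height'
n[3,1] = 'direction'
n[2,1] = 'conversation'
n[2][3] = 'tea'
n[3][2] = 'height'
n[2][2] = 'government'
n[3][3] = 'community'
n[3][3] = 'community'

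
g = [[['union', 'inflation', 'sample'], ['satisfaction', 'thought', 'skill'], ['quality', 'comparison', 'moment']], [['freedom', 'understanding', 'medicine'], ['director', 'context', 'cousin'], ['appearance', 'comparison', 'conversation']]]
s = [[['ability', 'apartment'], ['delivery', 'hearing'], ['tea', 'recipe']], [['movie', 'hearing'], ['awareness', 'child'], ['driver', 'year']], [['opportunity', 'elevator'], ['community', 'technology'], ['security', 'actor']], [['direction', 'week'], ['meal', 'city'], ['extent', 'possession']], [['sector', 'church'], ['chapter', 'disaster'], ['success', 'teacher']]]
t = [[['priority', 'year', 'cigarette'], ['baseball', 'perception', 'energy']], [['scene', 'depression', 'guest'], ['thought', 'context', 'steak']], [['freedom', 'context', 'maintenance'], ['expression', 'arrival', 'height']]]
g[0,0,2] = 'sample'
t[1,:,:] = [['scene', 'depression', 'guest'], ['thought', 'context', 'steak']]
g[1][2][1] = 'comparison'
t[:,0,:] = [['priority', 'year', 'cigarette'], ['scene', 'depression', 'guest'], ['freedom', 'context', 'maintenance']]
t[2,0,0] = 'freedom'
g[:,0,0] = ['union', 'freedom']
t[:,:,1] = [['year', 'perception'], ['depression', 'context'], ['context', 'arrival']]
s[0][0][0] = 'ability'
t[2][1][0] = 'expression'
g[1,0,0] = 'freedom'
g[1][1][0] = 'director'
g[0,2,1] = 'comparison'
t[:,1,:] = [['baseball', 'perception', 'energy'], ['thought', 'context', 'steak'], ['expression', 'arrival', 'height']]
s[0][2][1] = 'recipe'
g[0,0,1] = 'inflation'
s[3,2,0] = 'extent'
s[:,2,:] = [['tea', 'recipe'], ['driver', 'year'], ['security', 'actor'], ['extent', 'possession'], ['success', 'teacher']]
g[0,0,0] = 'union'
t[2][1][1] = 'arrival'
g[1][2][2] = 'conversation'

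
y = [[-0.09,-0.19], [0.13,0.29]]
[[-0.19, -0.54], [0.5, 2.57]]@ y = [[-0.05, -0.12],[0.29, 0.65]]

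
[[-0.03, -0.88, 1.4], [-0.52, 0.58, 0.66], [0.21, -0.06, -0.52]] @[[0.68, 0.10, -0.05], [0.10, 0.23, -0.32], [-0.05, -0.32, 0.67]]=[[-0.18, -0.65, 1.22], [-0.33, -0.13, 0.28], [0.16, 0.17, -0.34]]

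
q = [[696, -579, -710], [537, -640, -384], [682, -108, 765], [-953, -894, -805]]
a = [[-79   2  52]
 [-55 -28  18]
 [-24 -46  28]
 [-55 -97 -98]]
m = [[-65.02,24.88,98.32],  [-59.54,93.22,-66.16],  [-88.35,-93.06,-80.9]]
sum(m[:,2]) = -48.74000000000001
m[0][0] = -65.02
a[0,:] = [-79, 2, 52]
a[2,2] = 28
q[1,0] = 537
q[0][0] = 696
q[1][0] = 537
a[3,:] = [-55, -97, -98]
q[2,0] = 682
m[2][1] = -93.06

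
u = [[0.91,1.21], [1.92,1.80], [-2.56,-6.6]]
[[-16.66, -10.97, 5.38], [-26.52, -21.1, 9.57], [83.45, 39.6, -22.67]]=u@[[-3.08, -8.43, 2.77],[-11.45, -2.73, 2.36]]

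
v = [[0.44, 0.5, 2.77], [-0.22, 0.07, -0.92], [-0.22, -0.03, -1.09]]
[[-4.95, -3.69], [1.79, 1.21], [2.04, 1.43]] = v @ [[-0.86, -1.53], [0.33, -0.55], [-1.71, -0.99]]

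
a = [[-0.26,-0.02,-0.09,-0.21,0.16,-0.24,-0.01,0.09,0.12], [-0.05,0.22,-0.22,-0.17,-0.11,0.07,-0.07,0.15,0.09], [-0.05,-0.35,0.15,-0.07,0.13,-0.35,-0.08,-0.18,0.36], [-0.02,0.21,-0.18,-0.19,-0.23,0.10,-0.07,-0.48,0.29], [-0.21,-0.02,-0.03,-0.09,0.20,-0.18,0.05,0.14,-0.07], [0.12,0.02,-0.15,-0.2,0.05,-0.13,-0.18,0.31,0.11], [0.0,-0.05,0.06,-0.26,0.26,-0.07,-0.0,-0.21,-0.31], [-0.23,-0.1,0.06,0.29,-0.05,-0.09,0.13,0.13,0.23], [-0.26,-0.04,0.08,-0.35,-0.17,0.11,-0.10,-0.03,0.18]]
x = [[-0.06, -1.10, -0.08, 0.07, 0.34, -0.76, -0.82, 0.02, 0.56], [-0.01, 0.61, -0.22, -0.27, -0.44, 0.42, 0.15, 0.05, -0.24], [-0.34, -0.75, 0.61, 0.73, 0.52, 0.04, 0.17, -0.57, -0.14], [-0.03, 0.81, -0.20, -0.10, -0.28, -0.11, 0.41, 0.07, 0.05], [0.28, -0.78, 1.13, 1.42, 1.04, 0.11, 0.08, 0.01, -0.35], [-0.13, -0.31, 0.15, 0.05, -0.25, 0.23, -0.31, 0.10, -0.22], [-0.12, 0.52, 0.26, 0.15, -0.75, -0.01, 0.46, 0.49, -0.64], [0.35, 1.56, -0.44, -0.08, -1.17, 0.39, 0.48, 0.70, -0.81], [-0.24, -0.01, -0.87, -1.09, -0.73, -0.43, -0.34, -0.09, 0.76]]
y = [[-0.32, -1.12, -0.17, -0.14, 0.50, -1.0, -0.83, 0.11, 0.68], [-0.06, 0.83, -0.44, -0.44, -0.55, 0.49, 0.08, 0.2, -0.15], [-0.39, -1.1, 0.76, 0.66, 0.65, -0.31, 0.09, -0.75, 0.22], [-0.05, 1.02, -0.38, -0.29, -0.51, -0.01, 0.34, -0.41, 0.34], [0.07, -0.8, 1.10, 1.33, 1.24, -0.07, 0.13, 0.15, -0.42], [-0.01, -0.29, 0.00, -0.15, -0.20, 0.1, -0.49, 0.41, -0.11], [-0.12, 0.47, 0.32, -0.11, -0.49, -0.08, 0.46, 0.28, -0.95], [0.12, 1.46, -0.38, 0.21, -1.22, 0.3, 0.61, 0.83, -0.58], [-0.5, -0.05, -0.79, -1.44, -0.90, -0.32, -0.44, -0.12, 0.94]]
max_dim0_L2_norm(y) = 2.7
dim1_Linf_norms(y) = [1.12, 0.83, 1.1, 1.02, 1.33, 0.49, 0.95, 1.46, 1.44]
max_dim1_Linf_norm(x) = 1.56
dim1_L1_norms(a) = [1.2, 1.15, 1.72, 1.77, 0.99, 1.27, 1.22, 1.31, 1.32]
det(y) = 0.08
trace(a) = 0.30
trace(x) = 4.25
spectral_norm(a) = 0.82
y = a + x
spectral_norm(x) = 3.71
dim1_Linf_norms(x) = [1.1, 0.61, 0.75, 0.81, 1.42, 0.31, 0.75, 1.56, 1.09]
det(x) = -0.00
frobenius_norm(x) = 4.85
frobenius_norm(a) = 1.60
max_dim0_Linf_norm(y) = 1.46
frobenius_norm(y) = 5.38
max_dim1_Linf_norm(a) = 0.48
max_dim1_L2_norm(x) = 2.38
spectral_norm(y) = 4.02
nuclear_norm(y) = 11.36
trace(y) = 4.55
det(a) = 0.00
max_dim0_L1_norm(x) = 6.45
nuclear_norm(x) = 9.63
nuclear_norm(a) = 3.79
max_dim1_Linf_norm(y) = 1.46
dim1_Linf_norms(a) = [0.26, 0.22, 0.36, 0.48, 0.21, 0.31, 0.31, 0.29, 0.35]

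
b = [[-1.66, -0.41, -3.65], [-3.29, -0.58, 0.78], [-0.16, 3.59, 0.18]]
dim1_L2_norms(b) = [4.03, 3.43, 3.6]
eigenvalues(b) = [(-2.72+2.61j), (-2.72-2.61j), (3.38+0j)]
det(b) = 48.08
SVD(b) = [[-0.82,  -0.44,  0.36], [-0.42,  0.05,  -0.90], [0.38,  -0.90,  -0.23]] @ diag([4.30968367951333, 3.480415514722375, 3.205391462429549]) @ [[0.63,0.45,0.64], [0.20,-0.88,0.43], [0.75,-0.14,-0.64]]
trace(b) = -2.06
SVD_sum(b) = [[-2.22, -1.6, -2.25], [-1.14, -0.82, -1.16], [1.02, 0.74, 1.04]] + [[-0.31, 1.35, -0.65], [0.04, -0.15, 0.07], [-0.63, 2.75, -1.33]] + [[0.87, -0.16, -0.75], [-2.18, 0.4, 1.87], [-0.55, 0.10, 0.47]]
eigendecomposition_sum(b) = [[-1.21+0.85j, (0.35+1.25j), -1.26-0.40j],[-1.24-0.63j, (-0.89+0.84j), -0.22-1.22j],[0.40+1.18j, (1.1+0.02j), -0.62+0.92j]] + [[(-1.21-0.85j), 0.35-1.25j, (-1.26+0.4j)], [-1.24+0.63j, (-0.89-0.84j), -0.22+1.22j], [0.40-1.18j, 1.10-0.02j, -0.62-0.92j]] + [[0.76+0.00j, -1.11+0.00j, (-1.13-0j)], [(-0.82-0j), 1.19-0.00j, (1.22+0j)], [(-0.96-0j), 1.39-0.00j, (1.43+0j)]]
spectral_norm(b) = 4.31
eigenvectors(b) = [[(-0.62+0j), (-0.62-0j), (-0.52+0j)], [-0.27-0.51j, -0.27+0.51j, 0.56+0.00j], [-0.15+0.50j, -0.15-0.50j, (0.65+0j)]]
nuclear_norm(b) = 11.00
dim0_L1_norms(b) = [5.11, 4.58, 4.61]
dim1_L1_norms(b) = [5.72, 4.65, 3.93]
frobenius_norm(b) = 6.40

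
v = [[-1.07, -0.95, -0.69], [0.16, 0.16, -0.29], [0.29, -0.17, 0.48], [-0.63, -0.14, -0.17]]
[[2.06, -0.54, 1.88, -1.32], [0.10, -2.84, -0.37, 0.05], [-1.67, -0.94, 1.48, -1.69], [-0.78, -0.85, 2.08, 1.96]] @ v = [[-0.91, -2.18, -0.14], [-0.7, -0.49, 0.57], [3.13, 1.42, 2.42], [0.07, -0.02, 1.45]]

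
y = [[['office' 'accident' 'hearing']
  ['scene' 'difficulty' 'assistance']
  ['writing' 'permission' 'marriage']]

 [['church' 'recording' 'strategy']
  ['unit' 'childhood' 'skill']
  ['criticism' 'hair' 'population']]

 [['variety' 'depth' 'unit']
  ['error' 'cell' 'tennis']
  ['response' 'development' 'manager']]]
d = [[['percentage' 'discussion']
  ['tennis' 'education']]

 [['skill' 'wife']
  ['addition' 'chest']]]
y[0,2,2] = 'marriage'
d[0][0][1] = 'discussion'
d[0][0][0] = 'percentage'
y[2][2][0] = 'response'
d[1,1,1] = 'chest'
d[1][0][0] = 'skill'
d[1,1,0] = 'addition'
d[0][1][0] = 'tennis'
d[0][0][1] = 'discussion'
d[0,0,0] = 'percentage'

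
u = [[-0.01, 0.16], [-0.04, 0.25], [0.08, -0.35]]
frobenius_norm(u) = 0.47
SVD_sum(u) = [[-0.03, 0.16], [-0.05, 0.25], [0.07, -0.35]] + [[0.02, 0.0], [0.01, 0.00], [0.01, 0.0]]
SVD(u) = [[-0.34,-0.79], [-0.54,-0.28], [0.77,-0.55]] @ diag([0.4669781013877669, 0.025128725082593735]) @ [[0.19, -0.98], [-0.98, -0.19]]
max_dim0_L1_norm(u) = 0.76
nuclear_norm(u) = 0.49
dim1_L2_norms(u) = [0.16, 0.25, 0.36]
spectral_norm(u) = 0.47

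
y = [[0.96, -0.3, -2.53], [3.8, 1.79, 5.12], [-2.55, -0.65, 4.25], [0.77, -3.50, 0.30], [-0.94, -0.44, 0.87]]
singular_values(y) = [7.34, 4.95, 3.56]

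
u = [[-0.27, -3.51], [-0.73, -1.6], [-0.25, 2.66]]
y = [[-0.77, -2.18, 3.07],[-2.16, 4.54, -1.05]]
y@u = [[1.03,14.36], [-2.47,-2.48]]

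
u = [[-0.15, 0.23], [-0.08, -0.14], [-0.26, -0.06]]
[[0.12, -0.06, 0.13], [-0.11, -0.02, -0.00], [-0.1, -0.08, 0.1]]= u@ [[0.23,0.33,-0.43], [0.67,-0.05,0.27]]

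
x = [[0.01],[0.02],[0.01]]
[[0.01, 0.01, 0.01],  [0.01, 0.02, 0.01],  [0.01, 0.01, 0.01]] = x @ [[0.65, 0.95, 0.52]]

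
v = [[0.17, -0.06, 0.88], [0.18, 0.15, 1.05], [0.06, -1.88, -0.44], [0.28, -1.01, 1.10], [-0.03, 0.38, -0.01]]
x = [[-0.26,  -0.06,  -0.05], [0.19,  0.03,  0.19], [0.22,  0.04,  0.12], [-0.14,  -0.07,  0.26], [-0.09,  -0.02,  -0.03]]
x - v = [[-0.43, 0.00, -0.93], [0.01, -0.12, -0.86], [0.16, 1.92, 0.56], [-0.42, 0.94, -0.84], [-0.06, -0.40, -0.02]]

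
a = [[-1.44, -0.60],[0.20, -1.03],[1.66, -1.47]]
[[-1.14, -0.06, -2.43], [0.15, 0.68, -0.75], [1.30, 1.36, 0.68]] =a @[[0.79, 0.29, 1.28], [0.01, -0.60, 0.98]]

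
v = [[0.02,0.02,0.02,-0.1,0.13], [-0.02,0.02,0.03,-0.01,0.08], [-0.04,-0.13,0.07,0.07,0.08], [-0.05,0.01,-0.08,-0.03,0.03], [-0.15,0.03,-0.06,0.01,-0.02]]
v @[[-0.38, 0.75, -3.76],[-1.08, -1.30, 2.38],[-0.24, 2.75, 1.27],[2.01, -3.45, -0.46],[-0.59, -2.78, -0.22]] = [[-0.31, 0.03, 0.02], [-0.09, -0.15, 0.15], [0.23, -0.13, -0.12], [-0.05, -0.25, 0.12], [0.07, -0.3, 0.56]]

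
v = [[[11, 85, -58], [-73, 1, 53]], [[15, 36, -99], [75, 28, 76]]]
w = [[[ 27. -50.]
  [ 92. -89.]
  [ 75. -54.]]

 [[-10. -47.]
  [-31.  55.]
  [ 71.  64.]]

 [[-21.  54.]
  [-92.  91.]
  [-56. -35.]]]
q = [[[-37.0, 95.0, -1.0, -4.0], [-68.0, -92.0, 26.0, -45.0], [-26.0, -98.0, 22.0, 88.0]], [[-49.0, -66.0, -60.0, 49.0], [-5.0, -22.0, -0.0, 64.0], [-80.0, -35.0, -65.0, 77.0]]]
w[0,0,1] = -50.0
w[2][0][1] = 54.0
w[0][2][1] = -54.0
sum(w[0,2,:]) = 21.0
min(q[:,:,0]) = -80.0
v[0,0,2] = -58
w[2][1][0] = -92.0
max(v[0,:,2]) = 53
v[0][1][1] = 1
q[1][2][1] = -35.0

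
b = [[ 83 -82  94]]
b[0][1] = -82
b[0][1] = -82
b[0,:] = [83, -82, 94]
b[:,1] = [-82]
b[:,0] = [83]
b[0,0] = 83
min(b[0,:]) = -82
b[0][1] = -82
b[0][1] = -82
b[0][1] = -82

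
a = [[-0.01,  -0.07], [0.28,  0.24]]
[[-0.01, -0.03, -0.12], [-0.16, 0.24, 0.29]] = a@[[-0.75, 0.51, -0.46], [0.22, 0.41, 1.73]]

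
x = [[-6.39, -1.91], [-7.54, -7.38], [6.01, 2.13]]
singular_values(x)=[13.65, 3.17]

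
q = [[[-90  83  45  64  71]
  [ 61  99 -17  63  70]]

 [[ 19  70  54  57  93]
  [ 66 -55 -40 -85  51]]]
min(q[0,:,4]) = 70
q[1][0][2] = 54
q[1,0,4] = 93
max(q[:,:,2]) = 54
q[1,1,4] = 51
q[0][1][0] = 61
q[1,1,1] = -55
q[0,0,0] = -90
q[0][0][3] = 64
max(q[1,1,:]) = 66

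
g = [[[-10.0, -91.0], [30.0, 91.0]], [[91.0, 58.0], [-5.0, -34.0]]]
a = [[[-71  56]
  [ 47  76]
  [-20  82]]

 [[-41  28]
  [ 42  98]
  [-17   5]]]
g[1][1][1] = -34.0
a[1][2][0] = -17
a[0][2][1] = 82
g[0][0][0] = -10.0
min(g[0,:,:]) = -91.0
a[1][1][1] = 98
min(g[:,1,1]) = -34.0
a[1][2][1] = 5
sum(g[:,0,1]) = -33.0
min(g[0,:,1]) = -91.0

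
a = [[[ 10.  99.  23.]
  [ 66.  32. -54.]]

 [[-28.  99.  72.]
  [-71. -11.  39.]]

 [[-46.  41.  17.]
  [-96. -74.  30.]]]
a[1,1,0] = -71.0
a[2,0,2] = 17.0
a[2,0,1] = 41.0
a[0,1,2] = -54.0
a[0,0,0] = 10.0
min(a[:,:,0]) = -96.0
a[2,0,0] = -46.0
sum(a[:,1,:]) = -139.0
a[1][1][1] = -11.0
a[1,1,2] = 39.0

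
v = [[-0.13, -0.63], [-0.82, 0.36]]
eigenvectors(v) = [[-0.77,  0.53],[-0.63,  -0.85]]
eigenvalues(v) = [-0.64, 0.87]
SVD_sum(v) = [[0.21, -0.14], [-0.72, 0.50]] + [[-0.34, -0.49], [-0.1, -0.14]]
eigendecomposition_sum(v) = [[-0.43, -0.27], [-0.35, -0.22]] + [[0.3, -0.36],[-0.47, 0.58]]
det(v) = -0.56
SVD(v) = [[0.27, -0.96], [-0.96, -0.27]] @ diag([0.9144420662661492, 0.6161133884626233]) @ [[0.82,-0.57], [0.57,0.82]]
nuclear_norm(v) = 1.53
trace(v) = 0.23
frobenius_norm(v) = 1.10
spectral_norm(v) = 0.91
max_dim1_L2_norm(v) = 0.9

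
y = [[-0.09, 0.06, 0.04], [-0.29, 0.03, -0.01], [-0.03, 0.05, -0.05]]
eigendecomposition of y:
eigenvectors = [[0.13-0.38j, 0.13+0.38j, -0.24+0.00j], [(0.86+0j), (0.86-0j), -0.57+0.00j], [(0.16-0.26j), 0.16+0.26j, 0.78+0.00j]]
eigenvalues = [(-0.02+0.13j), (-0.02-0.13j), (-0.08+0j)]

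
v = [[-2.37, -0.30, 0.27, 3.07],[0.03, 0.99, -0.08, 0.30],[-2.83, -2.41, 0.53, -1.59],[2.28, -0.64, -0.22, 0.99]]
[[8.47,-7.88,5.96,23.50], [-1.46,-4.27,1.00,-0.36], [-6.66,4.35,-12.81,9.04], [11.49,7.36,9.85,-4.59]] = v@[[2.54, 2.93, 2.95, -4.17], [-2.74, -3.81, 0.01, -1.45], [1.49, 3.56, 3.39, 0.85], [4.32, -0.99, 3.92, 4.22]]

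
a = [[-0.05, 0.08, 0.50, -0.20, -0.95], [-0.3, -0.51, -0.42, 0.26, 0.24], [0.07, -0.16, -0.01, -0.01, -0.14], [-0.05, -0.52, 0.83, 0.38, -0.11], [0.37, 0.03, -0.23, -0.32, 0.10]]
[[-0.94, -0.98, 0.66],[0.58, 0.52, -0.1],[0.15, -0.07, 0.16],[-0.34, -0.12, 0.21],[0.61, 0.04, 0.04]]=a@[[0.87, 0.05, 0.13],[-0.94, -0.2, -0.36],[-0.74, -0.36, 0.07],[-0.29, 0.41, -0.25],[0.54, 0.74, -0.64]]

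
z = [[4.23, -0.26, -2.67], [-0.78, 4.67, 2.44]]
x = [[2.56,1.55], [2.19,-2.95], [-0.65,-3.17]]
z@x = [[11.99, 15.79], [6.64, -22.72]]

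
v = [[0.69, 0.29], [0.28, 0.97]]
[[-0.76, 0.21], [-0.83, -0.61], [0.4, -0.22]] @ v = [[-0.47, -0.02],  [-0.74, -0.83],  [0.21, -0.10]]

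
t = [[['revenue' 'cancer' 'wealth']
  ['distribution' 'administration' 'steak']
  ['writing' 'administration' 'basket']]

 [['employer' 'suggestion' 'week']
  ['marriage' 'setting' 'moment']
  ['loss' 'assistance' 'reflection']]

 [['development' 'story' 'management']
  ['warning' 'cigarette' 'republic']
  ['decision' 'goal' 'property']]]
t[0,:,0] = ['revenue', 'distribution', 'writing']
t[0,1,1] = 'administration'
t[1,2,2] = 'reflection'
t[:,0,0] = ['revenue', 'employer', 'development']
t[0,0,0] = 'revenue'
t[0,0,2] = 'wealth'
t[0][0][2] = 'wealth'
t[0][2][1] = 'administration'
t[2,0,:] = ['development', 'story', 'management']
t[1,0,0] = 'employer'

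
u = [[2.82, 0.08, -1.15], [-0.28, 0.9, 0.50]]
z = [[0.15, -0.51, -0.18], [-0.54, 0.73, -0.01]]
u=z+[[2.67, 0.59, -0.97], [0.26, 0.17, 0.51]]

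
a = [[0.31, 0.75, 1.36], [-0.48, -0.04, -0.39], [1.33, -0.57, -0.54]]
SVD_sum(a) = [[-0.43, 0.72, 1.09],[0.06, -0.09, -0.14],[0.36, -0.6, -0.9]] + [[0.73, 0.01, 0.28], [-0.55, -0.01, -0.21], [0.97, 0.01, 0.37]] + [[0.0, 0.02, -0.01], [0.01, 0.06, -0.03], [0.0, 0.02, -0.01]]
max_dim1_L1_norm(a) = 2.44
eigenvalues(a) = [1.16, -1.54, 0.11]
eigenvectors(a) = [[0.62,-0.6,0.13],  [-0.46,0.02,0.86],  [0.64,0.8,-0.49]]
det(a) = -0.20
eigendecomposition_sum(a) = [[0.74, 0.2, 0.55], [-0.55, -0.15, -0.40], [0.77, 0.21, 0.57]] + [[-0.44, 0.53, 0.81], [0.01, -0.02, -0.02], [0.59, -0.71, -1.08]] + [[0.01,0.02,0.01], [0.05,0.13,0.04], [-0.03,-0.07,-0.02]]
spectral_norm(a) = 1.80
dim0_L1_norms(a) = [2.12, 1.36, 2.29]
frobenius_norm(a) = 2.30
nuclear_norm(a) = 3.30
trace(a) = -0.27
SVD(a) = [[-0.77, 0.55, 0.33], [0.1, -0.41, 0.91], [0.64, 0.73, 0.26]] @ diag([1.7955220892045756, 1.430967719623437, 0.07830589105639892]) @ [[0.31, -0.52, -0.79], [0.93, 0.01, 0.36], [0.18, 0.85, -0.49]]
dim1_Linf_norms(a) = [1.36, 0.48, 1.33]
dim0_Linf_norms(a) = [1.33, 0.75, 1.36]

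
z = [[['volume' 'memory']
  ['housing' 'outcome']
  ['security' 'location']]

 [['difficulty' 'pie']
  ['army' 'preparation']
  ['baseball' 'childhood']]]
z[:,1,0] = ['housing', 'army']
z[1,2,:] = ['baseball', 'childhood']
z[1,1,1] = 'preparation'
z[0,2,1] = 'location'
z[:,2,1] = ['location', 'childhood']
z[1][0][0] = 'difficulty'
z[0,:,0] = ['volume', 'housing', 'security']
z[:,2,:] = [['security', 'location'], ['baseball', 'childhood']]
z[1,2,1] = 'childhood'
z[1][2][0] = 'baseball'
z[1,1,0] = 'army'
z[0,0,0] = 'volume'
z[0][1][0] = 'housing'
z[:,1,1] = ['outcome', 'preparation']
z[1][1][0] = 'army'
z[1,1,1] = 'preparation'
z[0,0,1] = 'memory'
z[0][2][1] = 'location'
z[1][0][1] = 'pie'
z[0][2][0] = 'security'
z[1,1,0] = 'army'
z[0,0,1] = 'memory'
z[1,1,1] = 'preparation'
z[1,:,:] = [['difficulty', 'pie'], ['army', 'preparation'], ['baseball', 'childhood']]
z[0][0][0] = 'volume'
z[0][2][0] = 'security'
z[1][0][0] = 'difficulty'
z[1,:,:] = [['difficulty', 'pie'], ['army', 'preparation'], ['baseball', 'childhood']]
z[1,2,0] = 'baseball'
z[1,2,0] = 'baseball'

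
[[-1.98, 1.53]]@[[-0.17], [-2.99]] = [[-4.24]]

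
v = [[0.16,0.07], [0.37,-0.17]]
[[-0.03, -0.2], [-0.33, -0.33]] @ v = [[-0.08,0.03],[-0.17,0.03]]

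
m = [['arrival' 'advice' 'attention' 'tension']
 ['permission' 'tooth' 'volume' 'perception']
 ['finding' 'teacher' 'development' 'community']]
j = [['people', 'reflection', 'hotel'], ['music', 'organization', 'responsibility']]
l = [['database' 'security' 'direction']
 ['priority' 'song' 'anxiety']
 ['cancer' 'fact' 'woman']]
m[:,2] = ['attention', 'volume', 'development']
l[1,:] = ['priority', 'song', 'anxiety']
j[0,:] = ['people', 'reflection', 'hotel']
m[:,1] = ['advice', 'tooth', 'teacher']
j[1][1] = 'organization'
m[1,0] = 'permission'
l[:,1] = ['security', 'song', 'fact']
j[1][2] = 'responsibility'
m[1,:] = ['permission', 'tooth', 'volume', 'perception']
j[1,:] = ['music', 'organization', 'responsibility']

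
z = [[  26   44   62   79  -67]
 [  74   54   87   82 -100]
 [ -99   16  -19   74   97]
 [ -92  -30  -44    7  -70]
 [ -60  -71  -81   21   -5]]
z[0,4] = -67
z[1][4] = -100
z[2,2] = -19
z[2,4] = 97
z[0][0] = 26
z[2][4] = 97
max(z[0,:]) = 79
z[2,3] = 74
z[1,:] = [74, 54, 87, 82, -100]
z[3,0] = -92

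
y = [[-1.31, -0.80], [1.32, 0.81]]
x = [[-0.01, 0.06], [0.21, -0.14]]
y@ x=[[-0.15, 0.03], [0.16, -0.03]]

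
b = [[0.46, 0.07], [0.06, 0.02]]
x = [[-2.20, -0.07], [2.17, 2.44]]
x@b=[[-1.02, -0.16], [1.14, 0.2]]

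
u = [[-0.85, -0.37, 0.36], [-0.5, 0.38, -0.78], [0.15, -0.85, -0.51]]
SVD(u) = [[0.24, 0.18, -0.96], [0.21, 0.95, 0.23], [0.95, -0.26, 0.19]] @ diag([1.0029464798441456, 1.0017578117381336, 0.9937201040483491]) @ [[-0.16, -0.81, -0.56],  [-0.66, 0.51, -0.55],  [0.73, 0.28, -0.62]]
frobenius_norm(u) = 1.73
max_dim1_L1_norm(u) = 1.66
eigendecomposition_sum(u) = [[(0.07-0j), -0.22+0.00j, 0.13+0.00j], [-0.22+0.00j, 0.69+0.00j, -0.41+0.00j], [(0.13-0j), (-0.41+0j), (0.24+0j)]] + [[-0.46+0.07j, (-0.08+0.26j), 0.12+0.39j], [-0.14-0.23j, (-0.15+0.02j), (-0.19+0.15j)], [(0.01-0.43j), -0.22-0.11j, (-0.38+0.04j)]] + [[-0.46-0.07j, -0.08-0.26j, 0.12-0.39j], [-0.14+0.23j, -0.15-0.02j, (-0.19-0.15j)], [0.01+0.43j, -0.22+0.11j, -0.38-0.04j]]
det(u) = 1.00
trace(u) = -0.98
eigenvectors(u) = [[-0.26+0.00j, 0.68+0.00j, (0.68-0j)], [0.83+0.00j, 0.15+0.36j, (0.15-0.36j)], [(-0.49+0j), (-0.11+0.61j), -0.11-0.61j]]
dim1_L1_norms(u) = [1.58, 1.66, 1.51]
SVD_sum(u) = [[-0.04, -0.19, -0.13],[-0.04, -0.17, -0.12],[-0.16, -0.77, -0.54]] + [[-0.12, 0.09, -0.1],[-0.63, 0.49, -0.52],[0.17, -0.13, 0.14]] + [[-0.69, -0.27, 0.59], [0.17, 0.06, -0.14], [0.14, 0.05, -0.12]]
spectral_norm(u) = 1.00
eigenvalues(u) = [(1+0j), (-0.99+0.13j), (-0.99-0.13j)]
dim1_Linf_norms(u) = [0.85, 0.78, 0.85]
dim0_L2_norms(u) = [1.0, 1.0, 1.0]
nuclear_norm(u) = 3.00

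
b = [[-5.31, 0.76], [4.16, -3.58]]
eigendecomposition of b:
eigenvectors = [[-0.56, -0.26], [0.83, -0.97]]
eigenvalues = [-6.42, -2.47]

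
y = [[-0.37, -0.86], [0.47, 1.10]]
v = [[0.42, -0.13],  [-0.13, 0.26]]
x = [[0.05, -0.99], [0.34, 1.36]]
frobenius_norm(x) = 1.72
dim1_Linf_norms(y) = [0.86, 1.1]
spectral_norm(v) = 0.49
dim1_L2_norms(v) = [0.44, 0.29]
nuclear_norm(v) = 0.68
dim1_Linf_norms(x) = [0.99, 1.36]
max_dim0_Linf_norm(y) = 1.1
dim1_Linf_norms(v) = [0.42, 0.26]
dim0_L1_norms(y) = [0.84, 1.96]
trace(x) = 1.41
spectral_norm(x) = 1.70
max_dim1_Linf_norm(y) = 1.1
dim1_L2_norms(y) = [0.94, 1.2]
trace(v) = 0.68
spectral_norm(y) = 1.52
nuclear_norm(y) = 1.52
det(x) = 0.40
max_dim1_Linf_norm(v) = 0.42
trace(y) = 0.73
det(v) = 0.09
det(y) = -0.00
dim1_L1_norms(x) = [1.04, 1.7]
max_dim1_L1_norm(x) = 1.7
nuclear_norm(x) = 1.94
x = y + v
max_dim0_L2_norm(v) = 0.44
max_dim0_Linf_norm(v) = 0.42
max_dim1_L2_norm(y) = 1.2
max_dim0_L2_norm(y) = 1.4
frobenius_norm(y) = 1.52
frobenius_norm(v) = 0.53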